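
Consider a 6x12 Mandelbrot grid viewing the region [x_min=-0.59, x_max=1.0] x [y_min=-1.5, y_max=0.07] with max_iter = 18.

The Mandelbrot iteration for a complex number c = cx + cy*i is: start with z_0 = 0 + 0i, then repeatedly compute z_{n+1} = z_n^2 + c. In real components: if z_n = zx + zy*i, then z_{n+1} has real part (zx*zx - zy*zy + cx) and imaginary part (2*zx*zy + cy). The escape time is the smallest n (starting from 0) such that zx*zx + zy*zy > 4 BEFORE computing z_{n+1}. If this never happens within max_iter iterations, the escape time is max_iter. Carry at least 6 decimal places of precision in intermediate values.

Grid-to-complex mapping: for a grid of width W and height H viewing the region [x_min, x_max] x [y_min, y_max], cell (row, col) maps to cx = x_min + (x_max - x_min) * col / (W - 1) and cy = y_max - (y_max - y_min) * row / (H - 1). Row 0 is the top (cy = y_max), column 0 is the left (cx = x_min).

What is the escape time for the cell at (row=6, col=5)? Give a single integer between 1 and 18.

Answer: 2

Derivation:
z_0 = 0 + 0i, c = 1.0000 + -0.7864i
Iter 1: z = 1.0000 + -0.7864i, |z|^2 = 1.6184
Iter 2: z = 1.3816 + -2.3591i, |z|^2 = 7.4742
Escaped at iteration 2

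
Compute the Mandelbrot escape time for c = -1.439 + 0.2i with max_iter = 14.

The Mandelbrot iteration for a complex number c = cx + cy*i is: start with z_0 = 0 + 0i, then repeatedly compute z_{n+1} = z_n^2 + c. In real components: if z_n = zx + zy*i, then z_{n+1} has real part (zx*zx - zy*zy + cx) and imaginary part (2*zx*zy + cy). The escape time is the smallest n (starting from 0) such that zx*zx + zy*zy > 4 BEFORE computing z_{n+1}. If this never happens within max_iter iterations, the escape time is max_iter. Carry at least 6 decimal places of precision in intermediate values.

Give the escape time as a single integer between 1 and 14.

Answer: 5

Derivation:
z_0 = 0 + 0i, c = -1.4390 + 0.2000i
Iter 1: z = -1.4390 + 0.2000i, |z|^2 = 2.1107
Iter 2: z = 0.5917 + -0.3756i, |z|^2 = 0.4912
Iter 3: z = -1.2299 + -0.2445i, |z|^2 = 1.5725
Iter 4: z = 0.0140 + 0.8014i, |z|^2 = 0.6425
Iter 5: z = -2.0811 + 0.2224i, |z|^2 = 4.3805
Escaped at iteration 5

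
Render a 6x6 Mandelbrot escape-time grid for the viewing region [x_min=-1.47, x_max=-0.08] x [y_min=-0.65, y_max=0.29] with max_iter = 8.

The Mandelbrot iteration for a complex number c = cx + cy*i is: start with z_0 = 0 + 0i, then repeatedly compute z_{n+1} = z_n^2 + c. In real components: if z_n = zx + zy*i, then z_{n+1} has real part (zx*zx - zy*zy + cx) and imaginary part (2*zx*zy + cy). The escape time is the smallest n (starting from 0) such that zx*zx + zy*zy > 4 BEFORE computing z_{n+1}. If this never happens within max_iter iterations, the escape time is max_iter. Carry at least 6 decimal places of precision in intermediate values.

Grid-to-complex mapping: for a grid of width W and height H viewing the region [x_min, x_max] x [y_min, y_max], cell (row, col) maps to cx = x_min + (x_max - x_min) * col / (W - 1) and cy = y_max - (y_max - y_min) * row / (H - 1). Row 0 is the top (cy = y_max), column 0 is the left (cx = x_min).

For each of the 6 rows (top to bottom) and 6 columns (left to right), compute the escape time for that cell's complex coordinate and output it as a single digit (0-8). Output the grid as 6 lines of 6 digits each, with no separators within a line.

Answer: 588888
788888
888888
588888
366888
334888

Derivation:
(row=0, col=0): c = -1.4700 + 0.2900i → escape time 5
(row=0, col=1): c = -1.1920 + 0.2900i → escape time 8
(row=0, col=2): c = -0.9140 + 0.2900i → escape time 8
(row=0, col=3): c = -0.6360 + 0.2900i → escape time 8
(row=0, col=4): c = -0.3580 + 0.2900i → escape time 8
(row=0, col=5): c = -0.0800 + 0.2900i → escape time 8
(row=1, col=0): c = -1.4700 + 0.1020i → escape time 7
(row=1, col=1): c = -1.1920 + 0.1020i → escape time 8
(row=1, col=2): c = -0.9140 + 0.1020i → escape time 8
(row=1, col=3): c = -0.6360 + 0.1020i → escape time 8
(row=1, col=4): c = -0.3580 + 0.1020i → escape time 8
(row=1, col=5): c = -0.0800 + 0.1020i → escape time 8
(row=2, col=0): c = -1.4700 + -0.0860i → escape time 8
(row=2, col=1): c = -1.1920 + -0.0860i → escape time 8
(row=2, col=2): c = -0.9140 + -0.0860i → escape time 8
(row=2, col=3): c = -0.6360 + -0.0860i → escape time 8
(row=2, col=4): c = -0.3580 + -0.0860i → escape time 8
(row=2, col=5): c = -0.0800 + -0.0860i → escape time 8
(row=3, col=0): c = -1.4700 + -0.2740i → escape time 5
(row=3, col=1): c = -1.1920 + -0.2740i → escape time 8
(row=3, col=2): c = -0.9140 + -0.2740i → escape time 8
(row=3, col=3): c = -0.6360 + -0.2740i → escape time 8
(row=3, col=4): c = -0.3580 + -0.2740i → escape time 8
(row=3, col=5): c = -0.0800 + -0.2740i → escape time 8
(row=4, col=0): c = -1.4700 + -0.4620i → escape time 3
(row=4, col=1): c = -1.1920 + -0.4620i → escape time 6
(row=4, col=2): c = -0.9140 + -0.4620i → escape time 6
(row=4, col=3): c = -0.6360 + -0.4620i → escape time 8
(row=4, col=4): c = -0.3580 + -0.4620i → escape time 8
(row=4, col=5): c = -0.0800 + -0.4620i → escape time 8
(row=5, col=0): c = -1.4700 + -0.6500i → escape time 3
(row=5, col=1): c = -1.1920 + -0.6500i → escape time 3
(row=5, col=2): c = -0.9140 + -0.6500i → escape time 4
(row=5, col=3): c = -0.6360 + -0.6500i → escape time 8
(row=5, col=4): c = -0.3580 + -0.6500i → escape time 8
(row=5, col=5): c = -0.0800 + -0.6500i → escape time 8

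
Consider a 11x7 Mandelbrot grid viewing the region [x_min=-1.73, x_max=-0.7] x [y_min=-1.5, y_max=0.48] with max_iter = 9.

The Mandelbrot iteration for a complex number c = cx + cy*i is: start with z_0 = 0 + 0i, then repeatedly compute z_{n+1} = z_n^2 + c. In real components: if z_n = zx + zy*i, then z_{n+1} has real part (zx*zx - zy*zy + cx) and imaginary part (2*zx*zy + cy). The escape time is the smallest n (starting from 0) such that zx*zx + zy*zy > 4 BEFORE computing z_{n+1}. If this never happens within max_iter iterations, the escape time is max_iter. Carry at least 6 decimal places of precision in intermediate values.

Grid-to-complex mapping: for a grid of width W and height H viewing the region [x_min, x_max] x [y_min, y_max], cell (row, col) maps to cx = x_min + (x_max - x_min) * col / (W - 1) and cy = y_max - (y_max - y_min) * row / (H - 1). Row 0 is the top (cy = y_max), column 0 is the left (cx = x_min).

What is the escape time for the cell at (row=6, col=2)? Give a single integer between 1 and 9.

z_0 = 0 + 0i, c = -1.5240 + -1.5000i
Iter 1: z = -1.5240 + -1.5000i, |z|^2 = 4.5726
Escaped at iteration 1

Answer: 1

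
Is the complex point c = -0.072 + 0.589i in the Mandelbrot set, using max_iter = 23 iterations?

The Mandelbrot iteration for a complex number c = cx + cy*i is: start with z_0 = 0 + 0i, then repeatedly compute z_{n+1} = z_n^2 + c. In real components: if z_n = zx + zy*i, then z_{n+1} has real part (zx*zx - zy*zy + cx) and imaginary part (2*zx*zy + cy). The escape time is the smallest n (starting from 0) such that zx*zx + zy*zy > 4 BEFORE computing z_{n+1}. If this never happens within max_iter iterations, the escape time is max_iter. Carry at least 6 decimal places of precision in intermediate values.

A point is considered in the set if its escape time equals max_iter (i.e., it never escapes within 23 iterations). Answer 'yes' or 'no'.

Answer: yes

Derivation:
z_0 = 0 + 0i, c = -0.0720 + 0.5890i
Iter 1: z = -0.0720 + 0.5890i, |z|^2 = 0.3521
Iter 2: z = -0.4137 + 0.5042i, |z|^2 = 0.4254
Iter 3: z = -0.1550 + 0.1718i, |z|^2 = 0.0535
Iter 4: z = -0.0775 + 0.5357i, |z|^2 = 0.2930
Iter 5: z = -0.3530 + 0.5060i, |z|^2 = 0.3806
Iter 6: z = -0.2034 + 0.2318i, |z|^2 = 0.0951
Iter 7: z = -0.0843 + 0.4947i, |z|^2 = 0.2519
Iter 8: z = -0.3096 + 0.5055i, |z|^2 = 0.3514
Iter 9: z = -0.2317 + 0.2759i, |z|^2 = 0.1298
Iter 10: z = -0.0945 + 0.4611i, |z|^2 = 0.2216
Iter 11: z = -0.2757 + 0.5019i, |z|^2 = 0.3279
Iter 12: z = -0.2479 + 0.3122i, |z|^2 = 0.1589
Iter 13: z = -0.1081 + 0.4342i, |z|^2 = 0.2002
Iter 14: z = -0.2489 + 0.4952i, |z|^2 = 0.3071
Iter 15: z = -0.2553 + 0.3425i, |z|^2 = 0.1825
Iter 16: z = -0.1242 + 0.4141i, |z|^2 = 0.1869
Iter 17: z = -0.2281 + 0.4861i, |z|^2 = 0.2884
Iter 18: z = -0.2563 + 0.3672i, |z|^2 = 0.2006
Iter 19: z = -0.1412 + 0.4007i, |z|^2 = 0.1805
Iter 20: z = -0.2127 + 0.4759i, |z|^2 = 0.2717
Iter 21: z = -0.2532 + 0.3866i, |z|^2 = 0.2136
Iter 22: z = -0.1573 + 0.3932i, |z|^2 = 0.1794
Did not escape in 23 iterations → in set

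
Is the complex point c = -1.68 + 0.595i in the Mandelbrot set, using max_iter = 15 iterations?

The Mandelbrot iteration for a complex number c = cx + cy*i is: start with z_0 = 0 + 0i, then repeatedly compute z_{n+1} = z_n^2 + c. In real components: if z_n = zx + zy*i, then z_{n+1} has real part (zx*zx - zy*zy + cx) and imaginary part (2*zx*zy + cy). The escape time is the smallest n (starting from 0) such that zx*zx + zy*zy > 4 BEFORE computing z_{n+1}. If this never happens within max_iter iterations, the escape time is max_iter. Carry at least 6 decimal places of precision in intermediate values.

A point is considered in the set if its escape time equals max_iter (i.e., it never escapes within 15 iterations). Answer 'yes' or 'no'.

z_0 = 0 + 0i, c = -1.6800 + 0.5950i
Iter 1: z = -1.6800 + 0.5950i, |z|^2 = 3.1764
Iter 2: z = 0.7884 + -1.4042i, |z|^2 = 2.5933
Iter 3: z = -3.0302 + -1.6191i, |z|^2 = 11.8038
Escaped at iteration 3

Answer: no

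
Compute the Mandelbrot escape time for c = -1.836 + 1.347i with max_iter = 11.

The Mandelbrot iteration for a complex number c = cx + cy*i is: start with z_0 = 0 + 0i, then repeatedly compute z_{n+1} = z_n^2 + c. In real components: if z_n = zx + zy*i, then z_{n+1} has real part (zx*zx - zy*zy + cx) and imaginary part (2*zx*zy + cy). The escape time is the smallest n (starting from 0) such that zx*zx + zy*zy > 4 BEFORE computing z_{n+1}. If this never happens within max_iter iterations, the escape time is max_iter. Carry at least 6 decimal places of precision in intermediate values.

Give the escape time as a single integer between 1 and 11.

Answer: 1

Derivation:
z_0 = 0 + 0i, c = -1.8360 + 1.3470i
Iter 1: z = -1.8360 + 1.3470i, |z|^2 = 5.1853
Escaped at iteration 1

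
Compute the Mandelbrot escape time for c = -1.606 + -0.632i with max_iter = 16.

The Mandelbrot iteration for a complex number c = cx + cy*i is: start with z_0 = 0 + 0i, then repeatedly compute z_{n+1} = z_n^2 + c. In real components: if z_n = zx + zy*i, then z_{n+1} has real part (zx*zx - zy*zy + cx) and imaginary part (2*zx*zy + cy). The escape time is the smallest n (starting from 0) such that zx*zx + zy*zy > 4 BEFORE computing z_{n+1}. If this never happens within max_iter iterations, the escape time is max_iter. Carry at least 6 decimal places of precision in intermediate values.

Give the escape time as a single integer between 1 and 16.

z_0 = 0 + 0i, c = -1.6060 + -0.6320i
Iter 1: z = -1.6060 + -0.6320i, |z|^2 = 2.9787
Iter 2: z = 0.5738 + 1.3980i, |z|^2 = 2.2836
Iter 3: z = -3.2311 + 0.9724i, |z|^2 = 11.3855
Escaped at iteration 3

Answer: 3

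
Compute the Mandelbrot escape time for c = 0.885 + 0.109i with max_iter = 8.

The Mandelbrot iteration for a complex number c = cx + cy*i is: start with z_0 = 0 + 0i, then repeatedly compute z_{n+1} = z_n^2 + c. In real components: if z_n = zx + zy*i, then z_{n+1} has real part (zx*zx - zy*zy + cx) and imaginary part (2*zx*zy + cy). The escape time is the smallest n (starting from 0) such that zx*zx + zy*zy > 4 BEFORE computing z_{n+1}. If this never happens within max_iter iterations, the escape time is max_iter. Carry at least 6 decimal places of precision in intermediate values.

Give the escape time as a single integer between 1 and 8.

z_0 = 0 + 0i, c = 0.8850 + 0.1090i
Iter 1: z = 0.8850 + 0.1090i, |z|^2 = 0.7951
Iter 2: z = 1.6563 + 0.3019i, |z|^2 = 2.8346
Iter 3: z = 3.5373 + 1.1092i, |z|^2 = 13.7429
Escaped at iteration 3

Answer: 3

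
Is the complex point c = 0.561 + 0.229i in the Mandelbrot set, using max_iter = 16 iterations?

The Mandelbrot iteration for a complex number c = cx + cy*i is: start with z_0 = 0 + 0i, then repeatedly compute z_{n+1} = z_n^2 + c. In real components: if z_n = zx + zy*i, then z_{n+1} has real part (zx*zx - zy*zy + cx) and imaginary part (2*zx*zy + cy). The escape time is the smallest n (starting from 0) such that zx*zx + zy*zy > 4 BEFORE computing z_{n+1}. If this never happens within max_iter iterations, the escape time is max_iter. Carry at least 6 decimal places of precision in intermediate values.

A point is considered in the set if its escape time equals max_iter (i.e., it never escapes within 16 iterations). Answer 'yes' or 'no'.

Answer: no

Derivation:
z_0 = 0 + 0i, c = 0.5610 + 0.2290i
Iter 1: z = 0.5610 + 0.2290i, |z|^2 = 0.3672
Iter 2: z = 0.8233 + 0.4859i, |z|^2 = 0.9139
Iter 3: z = 1.0027 + 1.0291i, |z|^2 = 2.0644
Iter 4: z = 0.5072 + 2.2927i, |z|^2 = 5.5138
Escaped at iteration 4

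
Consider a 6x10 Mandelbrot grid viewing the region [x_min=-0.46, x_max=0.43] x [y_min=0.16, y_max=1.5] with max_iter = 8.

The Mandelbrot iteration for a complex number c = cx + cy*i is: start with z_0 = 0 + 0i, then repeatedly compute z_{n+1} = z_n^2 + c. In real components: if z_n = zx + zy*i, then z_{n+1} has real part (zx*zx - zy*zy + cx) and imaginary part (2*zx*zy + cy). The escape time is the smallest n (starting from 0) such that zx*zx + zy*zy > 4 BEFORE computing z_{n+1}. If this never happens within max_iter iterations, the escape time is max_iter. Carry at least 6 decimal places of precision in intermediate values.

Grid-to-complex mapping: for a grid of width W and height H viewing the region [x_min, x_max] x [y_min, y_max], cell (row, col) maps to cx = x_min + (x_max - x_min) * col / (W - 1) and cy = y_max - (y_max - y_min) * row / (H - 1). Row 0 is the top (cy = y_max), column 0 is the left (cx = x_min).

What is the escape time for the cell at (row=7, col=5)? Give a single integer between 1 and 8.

z_0 = 0 + 0i, c = 0.4300 + 0.4578i
Iter 1: z = 0.4300 + 0.4578i, |z|^2 = 0.3945
Iter 2: z = 0.4053 + 0.8515i, |z|^2 = 0.8893
Iter 3: z = -0.1307 + 1.1480i, |z|^2 = 1.3351
Iter 4: z = -0.8709 + 0.1577i, |z|^2 = 0.7834
Iter 5: z = 1.1636 + 0.1831i, |z|^2 = 1.3876
Iter 6: z = 1.7505 + 0.8839i, |z|^2 = 3.8457
Iter 7: z = 2.7131 + 3.5524i, |z|^2 = 19.9805
Escaped at iteration 7

Answer: 7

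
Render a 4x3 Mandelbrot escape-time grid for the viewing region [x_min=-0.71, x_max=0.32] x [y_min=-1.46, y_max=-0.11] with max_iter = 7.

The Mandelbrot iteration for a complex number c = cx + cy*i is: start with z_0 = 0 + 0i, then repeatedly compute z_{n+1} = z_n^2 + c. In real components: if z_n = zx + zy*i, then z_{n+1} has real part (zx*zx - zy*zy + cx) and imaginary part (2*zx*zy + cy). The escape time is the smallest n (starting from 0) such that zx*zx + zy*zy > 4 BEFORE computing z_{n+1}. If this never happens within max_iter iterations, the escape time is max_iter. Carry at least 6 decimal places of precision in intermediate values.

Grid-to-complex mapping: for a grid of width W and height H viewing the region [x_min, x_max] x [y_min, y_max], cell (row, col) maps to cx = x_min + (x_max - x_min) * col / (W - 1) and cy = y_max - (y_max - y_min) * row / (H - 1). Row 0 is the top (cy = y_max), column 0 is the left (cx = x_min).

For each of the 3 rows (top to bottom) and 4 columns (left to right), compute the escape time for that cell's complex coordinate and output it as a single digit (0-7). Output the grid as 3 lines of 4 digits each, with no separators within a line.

Answer: 7777
4775
2222

Derivation:
(row=0, col=0): c = -0.7100 + -0.1100i → escape time 7
(row=0, col=1): c = -0.3667 + -0.1100i → escape time 7
(row=0, col=2): c = -0.0233 + -0.1100i → escape time 7
(row=0, col=3): c = 0.3200 + -0.1100i → escape time 7
(row=1, col=0): c = -0.7100 + -0.7850i → escape time 4
(row=1, col=1): c = -0.3667 + -0.7850i → escape time 7
(row=1, col=2): c = -0.0233 + -0.7850i → escape time 7
(row=1, col=3): c = 0.3200 + -0.7850i → escape time 5
(row=2, col=0): c = -0.7100 + -1.4600i → escape time 2
(row=2, col=1): c = -0.3667 + -1.4600i → escape time 2
(row=2, col=2): c = -0.0233 + -1.4600i → escape time 2
(row=2, col=3): c = 0.3200 + -1.4600i → escape time 2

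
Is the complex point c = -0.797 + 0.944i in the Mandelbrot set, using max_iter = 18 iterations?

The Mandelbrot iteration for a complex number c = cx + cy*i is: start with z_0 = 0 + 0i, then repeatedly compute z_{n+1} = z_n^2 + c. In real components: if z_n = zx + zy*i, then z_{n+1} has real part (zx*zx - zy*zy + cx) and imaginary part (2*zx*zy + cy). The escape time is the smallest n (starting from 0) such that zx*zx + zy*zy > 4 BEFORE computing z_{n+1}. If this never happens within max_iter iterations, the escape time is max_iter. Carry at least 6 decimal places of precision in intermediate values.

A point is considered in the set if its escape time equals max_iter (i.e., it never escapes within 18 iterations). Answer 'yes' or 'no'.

z_0 = 0 + 0i, c = -0.7970 + 0.9440i
Iter 1: z = -0.7970 + 0.9440i, |z|^2 = 1.5263
Iter 2: z = -1.0529 + -0.5607i, |z|^2 = 1.4231
Iter 3: z = -0.0028 + 2.1248i, |z|^2 = 4.5149
Escaped at iteration 3

Answer: no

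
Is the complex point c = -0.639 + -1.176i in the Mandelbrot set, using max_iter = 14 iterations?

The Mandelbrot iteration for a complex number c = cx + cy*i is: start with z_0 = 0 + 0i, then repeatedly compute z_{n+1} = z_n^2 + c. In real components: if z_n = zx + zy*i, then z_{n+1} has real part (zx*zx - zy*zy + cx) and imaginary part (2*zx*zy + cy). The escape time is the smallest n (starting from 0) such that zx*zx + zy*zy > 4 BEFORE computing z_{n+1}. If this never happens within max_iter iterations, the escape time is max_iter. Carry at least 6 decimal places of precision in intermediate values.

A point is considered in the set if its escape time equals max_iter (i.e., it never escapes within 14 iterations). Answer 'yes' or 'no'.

z_0 = 0 + 0i, c = -0.6390 + -1.1760i
Iter 1: z = -0.6390 + -1.1760i, |z|^2 = 1.7913
Iter 2: z = -1.6137 + 0.3269i, |z|^2 = 2.7108
Iter 3: z = 1.8580 + -2.2311i, |z|^2 = 8.4300
Escaped at iteration 3

Answer: no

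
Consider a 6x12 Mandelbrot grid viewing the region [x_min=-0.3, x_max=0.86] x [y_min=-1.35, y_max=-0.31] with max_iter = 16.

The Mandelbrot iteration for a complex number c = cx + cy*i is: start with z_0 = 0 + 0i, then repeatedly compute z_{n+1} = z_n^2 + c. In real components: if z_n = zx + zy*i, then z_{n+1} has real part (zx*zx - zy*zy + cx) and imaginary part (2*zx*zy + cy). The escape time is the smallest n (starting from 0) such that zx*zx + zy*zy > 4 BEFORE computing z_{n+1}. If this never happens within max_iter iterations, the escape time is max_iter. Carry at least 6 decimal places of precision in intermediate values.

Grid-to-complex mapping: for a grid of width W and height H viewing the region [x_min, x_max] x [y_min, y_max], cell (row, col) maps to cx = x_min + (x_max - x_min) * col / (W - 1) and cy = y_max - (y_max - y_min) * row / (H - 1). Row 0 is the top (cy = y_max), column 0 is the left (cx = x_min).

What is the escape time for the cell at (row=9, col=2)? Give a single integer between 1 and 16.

z_0 = 0 + 0i, c = 0.1640 + -1.1609i
Iter 1: z = 0.1640 + -1.1609i, |z|^2 = 1.3746
Iter 2: z = -1.1568 + -1.5417i, |z|^2 = 3.7150
Iter 3: z = -0.8746 + 2.4060i, |z|^2 = 6.5536
Escaped at iteration 3

Answer: 3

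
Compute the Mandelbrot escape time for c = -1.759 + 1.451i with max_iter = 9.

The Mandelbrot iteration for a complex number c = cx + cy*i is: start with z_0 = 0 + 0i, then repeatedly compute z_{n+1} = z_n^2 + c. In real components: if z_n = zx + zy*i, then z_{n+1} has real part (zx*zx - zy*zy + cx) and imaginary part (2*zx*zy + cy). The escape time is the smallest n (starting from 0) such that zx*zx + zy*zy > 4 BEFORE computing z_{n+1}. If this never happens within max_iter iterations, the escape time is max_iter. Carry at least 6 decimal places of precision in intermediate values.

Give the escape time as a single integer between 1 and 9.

Answer: 1

Derivation:
z_0 = 0 + 0i, c = -1.7590 + 1.4510i
Iter 1: z = -1.7590 + 1.4510i, |z|^2 = 5.1995
Escaped at iteration 1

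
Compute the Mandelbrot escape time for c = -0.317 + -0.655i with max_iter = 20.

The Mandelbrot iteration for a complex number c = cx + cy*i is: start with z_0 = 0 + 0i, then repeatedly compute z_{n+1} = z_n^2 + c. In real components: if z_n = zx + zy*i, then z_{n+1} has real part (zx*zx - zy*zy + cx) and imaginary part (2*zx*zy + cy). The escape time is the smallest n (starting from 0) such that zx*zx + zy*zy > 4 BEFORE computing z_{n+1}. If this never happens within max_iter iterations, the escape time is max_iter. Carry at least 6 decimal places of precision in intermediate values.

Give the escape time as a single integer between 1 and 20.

z_0 = 0 + 0i, c = -0.3170 + -0.6550i
Iter 1: z = -0.3170 + -0.6550i, |z|^2 = 0.5295
Iter 2: z = -0.6455 + -0.2397i, |z|^2 = 0.4742
Iter 3: z = 0.0422 + -0.3455i, |z|^2 = 0.1211
Iter 4: z = -0.4346 + -0.6842i, |z|^2 = 0.6570
Iter 5: z = -0.5963 + -0.0603i, |z|^2 = 0.3592
Iter 6: z = 0.0349 + -0.5831i, |z|^2 = 0.3412
Iter 7: z = -0.6557 + -0.6957i, |z|^2 = 0.9140
Iter 8: z = -0.3710 + 0.2574i, |z|^2 = 0.2039
Iter 9: z = -0.2456 + -0.8460i, |z|^2 = 0.7760
Iter 10: z = -0.9723 + -0.2394i, |z|^2 = 1.0027
Iter 11: z = 0.5711 + -0.1894i, |z|^2 = 0.3620
Iter 12: z = -0.0268 + -0.8713i, |z|^2 = 0.7599
Iter 13: z = -1.0754 + -0.6084i, |z|^2 = 1.5267
Iter 14: z = 0.4694 + 0.6535i, |z|^2 = 0.6475
Iter 15: z = -0.5238 + -0.0415i, |z|^2 = 0.2761
Iter 16: z = -0.0444 + -0.6116i, |z|^2 = 0.3760
Iter 17: z = -0.6891 + -0.6007i, |z|^2 = 0.8357
Iter 18: z = -0.2031 + 0.1729i, |z|^2 = 0.0711
Iter 19: z = -0.3056 + -0.7252i, |z|^2 = 0.6193

Answer: 20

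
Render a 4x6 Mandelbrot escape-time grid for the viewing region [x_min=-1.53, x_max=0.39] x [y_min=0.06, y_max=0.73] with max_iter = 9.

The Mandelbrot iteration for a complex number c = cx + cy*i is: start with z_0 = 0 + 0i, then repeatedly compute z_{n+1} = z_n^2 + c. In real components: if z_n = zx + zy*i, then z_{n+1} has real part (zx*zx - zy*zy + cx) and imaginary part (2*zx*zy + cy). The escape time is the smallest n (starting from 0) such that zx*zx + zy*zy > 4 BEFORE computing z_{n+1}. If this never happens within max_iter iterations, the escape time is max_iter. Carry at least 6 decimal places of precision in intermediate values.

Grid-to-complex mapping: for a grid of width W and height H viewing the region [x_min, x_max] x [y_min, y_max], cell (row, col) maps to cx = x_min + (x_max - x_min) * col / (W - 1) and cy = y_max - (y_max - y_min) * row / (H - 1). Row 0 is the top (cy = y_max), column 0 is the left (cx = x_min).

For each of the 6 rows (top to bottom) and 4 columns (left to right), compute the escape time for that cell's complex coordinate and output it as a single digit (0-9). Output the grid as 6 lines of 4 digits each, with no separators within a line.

Answer: 3495
3599
3698
4999
5999
7997

Derivation:
(row=0, col=0): c = -1.5300 + 0.7300i → escape time 3
(row=0, col=1): c = -0.8900 + 0.7300i → escape time 4
(row=0, col=2): c = -0.2500 + 0.7300i → escape time 9
(row=0, col=3): c = 0.3900 + 0.7300i → escape time 5
(row=1, col=0): c = -1.5300 + 0.5960i → escape time 3
(row=1, col=1): c = -0.8900 + 0.5960i → escape time 5
(row=1, col=2): c = -0.2500 + 0.5960i → escape time 9
(row=1, col=3): c = 0.3900 + 0.5960i → escape time 9
(row=2, col=0): c = -1.5300 + 0.4620i → escape time 3
(row=2, col=1): c = -0.8900 + 0.4620i → escape time 6
(row=2, col=2): c = -0.2500 + 0.4620i → escape time 9
(row=2, col=3): c = 0.3900 + 0.4620i → escape time 8
(row=3, col=0): c = -1.5300 + 0.3280i → escape time 4
(row=3, col=1): c = -0.8900 + 0.3280i → escape time 9
(row=3, col=2): c = -0.2500 + 0.3280i → escape time 9
(row=3, col=3): c = 0.3900 + 0.3280i → escape time 9
(row=4, col=0): c = -1.5300 + 0.1940i → escape time 5
(row=4, col=1): c = -0.8900 + 0.1940i → escape time 9
(row=4, col=2): c = -0.2500 + 0.1940i → escape time 9
(row=4, col=3): c = 0.3900 + 0.1940i → escape time 9
(row=5, col=0): c = -1.5300 + 0.0600i → escape time 7
(row=5, col=1): c = -0.8900 + 0.0600i → escape time 9
(row=5, col=2): c = -0.2500 + 0.0600i → escape time 9
(row=5, col=3): c = 0.3900 + 0.0600i → escape time 7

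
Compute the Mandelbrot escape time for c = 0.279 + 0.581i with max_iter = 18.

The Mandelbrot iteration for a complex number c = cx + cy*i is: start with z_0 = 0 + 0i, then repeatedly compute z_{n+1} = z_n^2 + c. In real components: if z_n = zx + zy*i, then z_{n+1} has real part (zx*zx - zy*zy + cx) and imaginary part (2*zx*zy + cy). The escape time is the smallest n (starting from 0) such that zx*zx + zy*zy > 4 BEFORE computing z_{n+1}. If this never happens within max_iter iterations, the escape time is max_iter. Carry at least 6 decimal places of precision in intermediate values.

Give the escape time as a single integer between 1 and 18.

z_0 = 0 + 0i, c = 0.2790 + 0.5810i
Iter 1: z = 0.2790 + 0.5810i, |z|^2 = 0.4154
Iter 2: z = 0.0193 + 0.9052i, |z|^2 = 0.8198
Iter 3: z = -0.5400 + 0.6159i, |z|^2 = 0.6710
Iter 4: z = 0.1913 + -0.0842i, |z|^2 = 0.0437
Iter 5: z = 0.3085 + 0.5488i, |z|^2 = 0.3963
Iter 6: z = 0.0730 + 0.9196i, |z|^2 = 0.8510
Iter 7: z = -0.5613 + 0.7153i, |z|^2 = 0.8267
Iter 8: z = 0.0825 + -0.2220i, |z|^2 = 0.0561
Iter 9: z = 0.2365 + 0.5444i, |z|^2 = 0.3523
Iter 10: z = 0.0386 + 0.8385i, |z|^2 = 0.7046
Iter 11: z = -0.4226 + 0.6457i, |z|^2 = 0.5956
Iter 12: z = 0.0406 + 0.0352i, |z|^2 = 0.0029
Iter 13: z = 0.2794 + 0.5839i, |z|^2 = 0.4190
Iter 14: z = 0.0162 + 0.9073i, |z|^2 = 0.8234
Iter 15: z = -0.5439 + 0.6104i, |z|^2 = 0.6683
Iter 16: z = 0.2023 + -0.0829i, |z|^2 = 0.0478
Iter 17: z = 0.3130 + 0.5475i, |z|^2 = 0.3977

Answer: 18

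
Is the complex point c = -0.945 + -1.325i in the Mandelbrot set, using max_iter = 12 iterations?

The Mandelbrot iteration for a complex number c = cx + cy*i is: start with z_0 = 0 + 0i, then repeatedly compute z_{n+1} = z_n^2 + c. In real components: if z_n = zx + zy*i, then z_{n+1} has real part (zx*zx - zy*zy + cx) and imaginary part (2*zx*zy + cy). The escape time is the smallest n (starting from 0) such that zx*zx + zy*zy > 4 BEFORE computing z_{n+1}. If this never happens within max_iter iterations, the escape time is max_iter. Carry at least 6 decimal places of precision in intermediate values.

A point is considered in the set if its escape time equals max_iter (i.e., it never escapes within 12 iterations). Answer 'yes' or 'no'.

Answer: no

Derivation:
z_0 = 0 + 0i, c = -0.9450 + -1.3250i
Iter 1: z = -0.9450 + -1.3250i, |z|^2 = 2.6486
Iter 2: z = -1.8076 + 1.1792i, |z|^2 = 4.6580
Escaped at iteration 2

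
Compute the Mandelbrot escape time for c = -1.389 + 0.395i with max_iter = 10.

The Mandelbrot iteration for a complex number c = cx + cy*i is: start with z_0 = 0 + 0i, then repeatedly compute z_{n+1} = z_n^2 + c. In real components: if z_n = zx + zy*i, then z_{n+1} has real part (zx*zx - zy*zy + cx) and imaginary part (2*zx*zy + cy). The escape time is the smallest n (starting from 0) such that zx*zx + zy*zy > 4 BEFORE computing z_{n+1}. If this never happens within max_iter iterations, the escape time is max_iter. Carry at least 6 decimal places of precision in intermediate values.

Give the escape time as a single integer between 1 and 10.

Answer: 5

Derivation:
z_0 = 0 + 0i, c = -1.3890 + 0.3950i
Iter 1: z = -1.3890 + 0.3950i, |z|^2 = 2.0853
Iter 2: z = 0.3843 + -0.7023i, |z|^2 = 0.6409
Iter 3: z = -1.7346 + -0.1448i, |z|^2 = 3.0296
Iter 4: z = 1.5987 + 0.8973i, |z|^2 = 3.3610
Iter 5: z = 0.3618 + 3.2640i, |z|^2 = 10.7848
Escaped at iteration 5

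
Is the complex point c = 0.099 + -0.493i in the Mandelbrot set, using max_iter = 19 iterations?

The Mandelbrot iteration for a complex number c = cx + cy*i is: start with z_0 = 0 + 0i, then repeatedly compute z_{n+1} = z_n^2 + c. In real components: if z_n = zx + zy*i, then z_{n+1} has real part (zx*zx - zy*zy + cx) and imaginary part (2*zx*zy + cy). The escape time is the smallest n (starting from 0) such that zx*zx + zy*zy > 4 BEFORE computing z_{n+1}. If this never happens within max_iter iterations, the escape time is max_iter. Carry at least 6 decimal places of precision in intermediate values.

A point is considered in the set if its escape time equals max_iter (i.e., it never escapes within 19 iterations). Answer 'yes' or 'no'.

Answer: yes

Derivation:
z_0 = 0 + 0i, c = 0.0990 + -0.4930i
Iter 1: z = 0.0990 + -0.4930i, |z|^2 = 0.2528
Iter 2: z = -0.1342 + -0.5906i, |z|^2 = 0.3668
Iter 3: z = -0.2318 + -0.3344i, |z|^2 = 0.1656
Iter 4: z = 0.0409 + -0.3380i, |z|^2 = 0.1159
Iter 5: z = -0.0135 + -0.5206i, |z|^2 = 0.2713
Iter 6: z = -0.1719 + -0.4789i, |z|^2 = 0.2589
Iter 7: z = -0.1008 + -0.3284i, |z|^2 = 0.1180
Iter 8: z = 0.0013 + -0.4268i, |z|^2 = 0.1822
Iter 9: z = -0.0832 + -0.4941i, |z|^2 = 0.2511
Iter 10: z = -0.1383 + -0.4108i, |z|^2 = 0.1879
Iter 11: z = -0.0507 + -0.3794i, |z|^2 = 0.1465
Iter 12: z = -0.0424 + -0.4546i, |z|^2 = 0.2084
Iter 13: z = -0.1058 + -0.4545i, |z|^2 = 0.2177
Iter 14: z = -0.0963 + -0.3968i, |z|^2 = 0.1667
Iter 15: z = -0.0492 + -0.4165i, |z|^2 = 0.1759
Iter 16: z = -0.0721 + -0.4520i, |z|^2 = 0.2095
Iter 17: z = -0.1001 + -0.4278i, |z|^2 = 0.1931
Iter 18: z = -0.0740 + -0.4073i, |z|^2 = 0.1714
Did not escape in 19 iterations → in set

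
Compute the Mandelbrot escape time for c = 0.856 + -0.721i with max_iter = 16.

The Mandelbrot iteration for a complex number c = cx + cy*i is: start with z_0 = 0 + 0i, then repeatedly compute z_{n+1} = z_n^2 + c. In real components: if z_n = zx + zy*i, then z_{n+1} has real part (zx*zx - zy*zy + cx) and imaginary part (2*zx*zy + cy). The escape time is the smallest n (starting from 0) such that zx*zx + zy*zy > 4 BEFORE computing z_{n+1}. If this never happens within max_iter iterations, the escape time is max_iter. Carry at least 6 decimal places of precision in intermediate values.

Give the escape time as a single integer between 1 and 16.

Answer: 2

Derivation:
z_0 = 0 + 0i, c = 0.8560 + -0.7210i
Iter 1: z = 0.8560 + -0.7210i, |z|^2 = 1.2526
Iter 2: z = 1.0689 + -1.9554i, |z|^2 = 4.9659
Escaped at iteration 2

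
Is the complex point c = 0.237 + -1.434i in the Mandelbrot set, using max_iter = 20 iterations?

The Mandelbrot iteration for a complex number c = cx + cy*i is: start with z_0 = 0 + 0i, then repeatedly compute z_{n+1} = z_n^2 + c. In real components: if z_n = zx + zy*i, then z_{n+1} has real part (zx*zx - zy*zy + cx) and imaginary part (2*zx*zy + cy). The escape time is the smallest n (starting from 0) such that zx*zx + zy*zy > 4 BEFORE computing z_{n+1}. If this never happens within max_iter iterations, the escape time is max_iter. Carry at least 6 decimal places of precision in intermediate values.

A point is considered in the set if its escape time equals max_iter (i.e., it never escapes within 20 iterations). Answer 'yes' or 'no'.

Answer: no

Derivation:
z_0 = 0 + 0i, c = 0.2370 + -1.4340i
Iter 1: z = 0.2370 + -1.4340i, |z|^2 = 2.1125
Iter 2: z = -1.7632 + -2.1137i, |z|^2 = 7.5766
Escaped at iteration 2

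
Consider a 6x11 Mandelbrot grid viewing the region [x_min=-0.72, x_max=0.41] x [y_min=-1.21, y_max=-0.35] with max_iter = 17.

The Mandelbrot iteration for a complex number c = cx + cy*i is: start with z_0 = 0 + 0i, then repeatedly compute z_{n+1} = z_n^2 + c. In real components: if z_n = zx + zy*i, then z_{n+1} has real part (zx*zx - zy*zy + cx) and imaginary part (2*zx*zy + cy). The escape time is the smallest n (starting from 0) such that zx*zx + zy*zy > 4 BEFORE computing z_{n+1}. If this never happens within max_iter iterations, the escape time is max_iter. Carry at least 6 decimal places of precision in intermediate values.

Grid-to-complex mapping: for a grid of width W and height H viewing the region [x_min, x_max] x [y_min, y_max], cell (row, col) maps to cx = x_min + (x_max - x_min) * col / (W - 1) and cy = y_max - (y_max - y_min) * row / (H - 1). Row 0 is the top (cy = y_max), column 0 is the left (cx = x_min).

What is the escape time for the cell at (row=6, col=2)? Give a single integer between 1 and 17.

Answer: 9

Derivation:
z_0 = 0 + 0i, c = -0.2680 + -0.8660i
Iter 1: z = -0.2680 + -0.8660i, |z|^2 = 0.8218
Iter 2: z = -0.9461 + -0.4018i, |z|^2 = 1.0566
Iter 3: z = 0.4657 + -0.1056i, |z|^2 = 0.2280
Iter 4: z = -0.0623 + -0.9644i, |z|^2 = 0.9339
Iter 5: z = -1.1942 + -0.7459i, |z|^2 = 1.9824
Iter 6: z = 0.6017 + 0.9154i, |z|^2 = 1.2001
Iter 7: z = -0.7439 + 0.2357i, |z|^2 = 0.6089
Iter 8: z = 0.2298 + -1.2167i, |z|^2 = 1.5331
Iter 9: z = -1.6954 + -1.4252i, |z|^2 = 4.9058
Escaped at iteration 9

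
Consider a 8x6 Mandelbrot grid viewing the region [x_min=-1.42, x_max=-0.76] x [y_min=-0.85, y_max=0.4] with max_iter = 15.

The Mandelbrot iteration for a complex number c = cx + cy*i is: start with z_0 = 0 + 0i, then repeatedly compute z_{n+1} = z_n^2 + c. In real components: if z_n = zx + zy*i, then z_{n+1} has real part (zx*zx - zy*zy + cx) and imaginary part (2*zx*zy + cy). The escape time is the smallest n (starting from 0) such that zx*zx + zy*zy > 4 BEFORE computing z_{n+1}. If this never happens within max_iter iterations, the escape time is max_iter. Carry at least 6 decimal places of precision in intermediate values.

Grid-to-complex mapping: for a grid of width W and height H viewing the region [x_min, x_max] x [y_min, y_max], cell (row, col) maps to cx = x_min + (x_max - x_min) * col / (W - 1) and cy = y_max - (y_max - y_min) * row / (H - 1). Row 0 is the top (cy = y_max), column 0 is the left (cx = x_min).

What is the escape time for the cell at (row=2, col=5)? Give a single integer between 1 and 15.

z_0 = 0 + 0i, c = -0.9486 + -0.1000i
Iter 1: z = -0.9486 + -0.1000i, |z|^2 = 0.9098
Iter 2: z = -0.0588 + 0.0897i, |z|^2 = 0.0115
Iter 3: z = -0.9532 + -0.1105i, |z|^2 = 0.9207
Iter 4: z = -0.0523 + 0.1107i, |z|^2 = 0.0150
Iter 5: z = -0.9581 + -0.1116i, |z|^2 = 0.9304
Iter 6: z = -0.0431 + 0.1138i, |z|^2 = 0.0148
Iter 7: z = -0.9597 + -0.1098i, |z|^2 = 0.9330
Iter 8: z = -0.0397 + 0.1107i, |z|^2 = 0.0138
Iter 9: z = -0.9593 + -0.1088i, |z|^2 = 0.9320
Iter 10: z = -0.0402 + 0.1087i, |z|^2 = 0.0134
Iter 11: z = -0.9588 + -0.1087i, |z|^2 = 0.9311
Iter 12: z = -0.0412 + 0.1085i, |z|^2 = 0.0135
Iter 13: z = -0.9587 + -0.1089i, |z|^2 = 0.9309
Iter 14: z = -0.0414 + 0.1089i, |z|^2 = 0.0136

Answer: 15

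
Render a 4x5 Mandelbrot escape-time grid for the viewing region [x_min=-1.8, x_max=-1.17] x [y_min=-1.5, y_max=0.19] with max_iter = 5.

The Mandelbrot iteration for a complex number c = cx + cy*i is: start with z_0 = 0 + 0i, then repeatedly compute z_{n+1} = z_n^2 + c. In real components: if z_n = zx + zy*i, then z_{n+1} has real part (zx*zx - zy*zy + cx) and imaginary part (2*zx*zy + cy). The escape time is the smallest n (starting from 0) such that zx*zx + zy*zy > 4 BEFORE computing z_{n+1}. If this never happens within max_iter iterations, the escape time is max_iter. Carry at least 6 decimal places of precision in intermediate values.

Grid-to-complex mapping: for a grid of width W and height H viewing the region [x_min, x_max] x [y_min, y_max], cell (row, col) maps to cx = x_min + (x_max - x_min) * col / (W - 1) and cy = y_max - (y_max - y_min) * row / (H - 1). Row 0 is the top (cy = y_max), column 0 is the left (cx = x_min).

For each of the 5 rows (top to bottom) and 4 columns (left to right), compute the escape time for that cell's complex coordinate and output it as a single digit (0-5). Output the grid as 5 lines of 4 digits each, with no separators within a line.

(row=0, col=0): c = -1.8000 + 0.1900i → escape time 4
(row=0, col=1): c = -1.5900 + 0.1900i → escape time 5
(row=0, col=2): c = -1.3800 + 0.1900i → escape time 5
(row=0, col=3): c = -1.1700 + 0.1900i → escape time 5
(row=1, col=0): c = -1.8000 + -0.2325i → escape time 4
(row=1, col=1): c = -1.5900 + -0.2325i → escape time 5
(row=1, col=2): c = -1.3800 + -0.2325i → escape time 5
(row=1, col=3): c = -1.1700 + -0.2325i → escape time 5
(row=2, col=0): c = -1.8000 + -0.6550i → escape time 3
(row=2, col=1): c = -1.5900 + -0.6550i → escape time 3
(row=2, col=2): c = -1.3800 + -0.6550i → escape time 3
(row=2, col=3): c = -1.1700 + -0.6550i → escape time 3
(row=3, col=0): c = -1.8000 + -1.0775i → escape time 1
(row=3, col=1): c = -1.5900 + -1.0775i → escape time 2
(row=3, col=2): c = -1.3800 + -1.0775i → escape time 2
(row=3, col=3): c = -1.1700 + -1.0775i → escape time 3
(row=4, col=0): c = -1.8000 + -1.5000i → escape time 1
(row=4, col=1): c = -1.5900 + -1.5000i → escape time 1
(row=4, col=2): c = -1.3800 + -1.5000i → escape time 1
(row=4, col=3): c = -1.1700 + -1.5000i → escape time 2

Answer: 4555
4555
3333
1223
1112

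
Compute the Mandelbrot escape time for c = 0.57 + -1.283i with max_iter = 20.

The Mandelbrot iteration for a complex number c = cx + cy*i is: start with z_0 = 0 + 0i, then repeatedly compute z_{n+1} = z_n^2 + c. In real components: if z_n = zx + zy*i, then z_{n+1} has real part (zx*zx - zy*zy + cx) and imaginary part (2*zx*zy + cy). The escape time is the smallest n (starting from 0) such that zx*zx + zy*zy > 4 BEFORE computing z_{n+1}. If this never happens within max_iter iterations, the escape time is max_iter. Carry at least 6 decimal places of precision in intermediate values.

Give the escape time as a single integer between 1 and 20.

Answer: 2

Derivation:
z_0 = 0 + 0i, c = 0.5700 + -1.2830i
Iter 1: z = 0.5700 + -1.2830i, |z|^2 = 1.9710
Iter 2: z = -0.7512 + -2.7456i, |z|^2 = 8.1027
Escaped at iteration 2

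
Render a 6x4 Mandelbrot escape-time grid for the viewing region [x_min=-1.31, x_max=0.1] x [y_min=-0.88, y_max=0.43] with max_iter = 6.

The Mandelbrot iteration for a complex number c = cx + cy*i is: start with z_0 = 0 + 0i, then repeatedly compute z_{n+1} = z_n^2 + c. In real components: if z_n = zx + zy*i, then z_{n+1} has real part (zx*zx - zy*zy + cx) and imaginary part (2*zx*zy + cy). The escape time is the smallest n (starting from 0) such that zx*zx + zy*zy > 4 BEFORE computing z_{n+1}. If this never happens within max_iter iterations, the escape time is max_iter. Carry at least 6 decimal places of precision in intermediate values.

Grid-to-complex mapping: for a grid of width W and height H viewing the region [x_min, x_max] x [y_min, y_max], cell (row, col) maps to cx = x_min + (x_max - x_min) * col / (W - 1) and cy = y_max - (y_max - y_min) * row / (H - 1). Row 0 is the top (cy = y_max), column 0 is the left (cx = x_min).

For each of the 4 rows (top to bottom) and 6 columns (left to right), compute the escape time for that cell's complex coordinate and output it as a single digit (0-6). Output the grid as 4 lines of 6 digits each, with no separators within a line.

(row=0, col=0): c = -1.3100 + 0.4300i → escape time 6
(row=0, col=1): c = -1.0280 + 0.4300i → escape time 6
(row=0, col=2): c = -0.7460 + 0.4300i → escape time 6
(row=0, col=3): c = -0.4640 + 0.4300i → escape time 6
(row=0, col=4): c = -0.1820 + 0.4300i → escape time 6
(row=0, col=5): c = 0.1000 + 0.4300i → escape time 6
(row=1, col=0): c = -1.3100 + -0.0067i → escape time 6
(row=1, col=1): c = -1.0280 + -0.0067i → escape time 6
(row=1, col=2): c = -0.7460 + -0.0067i → escape time 6
(row=1, col=3): c = -0.4640 + -0.0067i → escape time 6
(row=1, col=4): c = -0.1820 + -0.0067i → escape time 6
(row=1, col=5): c = 0.1000 + -0.0067i → escape time 6
(row=2, col=0): c = -1.3100 + -0.4433i → escape time 5
(row=2, col=1): c = -1.0280 + -0.4433i → escape time 5
(row=2, col=2): c = -0.7460 + -0.4433i → escape time 6
(row=2, col=3): c = -0.4640 + -0.4433i → escape time 6
(row=2, col=4): c = -0.1820 + -0.4433i → escape time 6
(row=2, col=5): c = 0.1000 + -0.4433i → escape time 6
(row=3, col=0): c = -1.3100 + -0.8800i → escape time 3
(row=3, col=1): c = -1.0280 + -0.8800i → escape time 3
(row=3, col=2): c = -0.7460 + -0.8800i → escape time 4
(row=3, col=3): c = -0.4640 + -0.8800i → escape time 5
(row=3, col=4): c = -0.1820 + -0.8800i → escape time 6
(row=3, col=5): c = 0.1000 + -0.8800i → escape time 5

Answer: 666666
666666
556666
334565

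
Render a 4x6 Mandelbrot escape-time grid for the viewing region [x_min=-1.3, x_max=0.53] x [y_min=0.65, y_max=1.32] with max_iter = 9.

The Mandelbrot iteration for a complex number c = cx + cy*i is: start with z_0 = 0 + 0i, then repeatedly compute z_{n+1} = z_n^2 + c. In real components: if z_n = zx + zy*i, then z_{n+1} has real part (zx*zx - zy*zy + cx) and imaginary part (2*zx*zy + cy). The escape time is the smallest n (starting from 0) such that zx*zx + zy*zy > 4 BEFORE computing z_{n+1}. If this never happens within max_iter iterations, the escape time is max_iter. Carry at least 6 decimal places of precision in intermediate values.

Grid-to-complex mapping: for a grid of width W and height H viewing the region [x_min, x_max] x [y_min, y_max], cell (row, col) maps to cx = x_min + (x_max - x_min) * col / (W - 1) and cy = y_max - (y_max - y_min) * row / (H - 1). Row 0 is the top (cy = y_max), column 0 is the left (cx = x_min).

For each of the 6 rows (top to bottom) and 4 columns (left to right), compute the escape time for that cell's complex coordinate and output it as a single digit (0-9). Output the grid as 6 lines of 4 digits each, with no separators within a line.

(row=0, col=0): c = -1.3000 + 1.3200i → escape time 2
(row=0, col=1): c = -0.6900 + 1.3200i → escape time 2
(row=0, col=2): c = -0.0800 + 1.3200i → escape time 2
(row=0, col=3): c = 0.5300 + 1.3200i → escape time 2
(row=1, col=0): c = -1.3000 + 1.1860i → escape time 2
(row=1, col=1): c = -0.6900 + 1.1860i → escape time 3
(row=1, col=2): c = -0.0800 + 1.1860i → escape time 3
(row=1, col=3): c = 0.5300 + 1.1860i → escape time 2
(row=2, col=0): c = -1.3000 + 1.0520i → escape time 3
(row=2, col=1): c = -0.6900 + 1.0520i → escape time 3
(row=2, col=2): c = -0.0800 + 1.0520i → escape time 6
(row=2, col=3): c = 0.5300 + 1.0520i → escape time 2
(row=3, col=0): c = -1.3000 + 0.9180i → escape time 3
(row=3, col=1): c = -0.6900 + 0.9180i → escape time 4
(row=3, col=2): c = -0.0800 + 0.9180i → escape time 9
(row=3, col=3): c = 0.5300 + 0.9180i → escape time 3
(row=4, col=0): c = -1.3000 + 0.7840i → escape time 3
(row=4, col=1): c = -0.6900 + 0.7840i → escape time 4
(row=4, col=2): c = -0.0800 + 0.7840i → escape time 9
(row=4, col=3): c = 0.5300 + 0.7840i → escape time 3
(row=5, col=0): c = -1.3000 + 0.6500i → escape time 3
(row=5, col=1): c = -0.6900 + 0.6500i → escape time 6
(row=5, col=2): c = -0.0800 + 0.6500i → escape time 9
(row=5, col=3): c = 0.5300 + 0.6500i → escape time 3

Answer: 2222
2332
3362
3493
3493
3693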